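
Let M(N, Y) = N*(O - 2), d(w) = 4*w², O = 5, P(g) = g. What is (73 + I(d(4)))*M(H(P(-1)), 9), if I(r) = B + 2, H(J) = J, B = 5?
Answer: -240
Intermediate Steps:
M(N, Y) = 3*N (M(N, Y) = N*(5 - 2) = N*3 = 3*N)
I(r) = 7 (I(r) = 5 + 2 = 7)
(73 + I(d(4)))*M(H(P(-1)), 9) = (73 + 7)*(3*(-1)) = 80*(-3) = -240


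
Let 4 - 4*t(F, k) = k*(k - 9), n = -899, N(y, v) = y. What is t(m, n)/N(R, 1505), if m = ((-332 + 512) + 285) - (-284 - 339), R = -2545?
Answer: 204072/2545 ≈ 80.185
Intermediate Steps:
m = 1088 (m = (180 + 285) - 1*(-623) = 465 + 623 = 1088)
t(F, k) = 1 - k*(-9 + k)/4 (t(F, k) = 1 - k*(k - 9)/4 = 1 - k*(-9 + k)/4)
t(m, n)/N(R, 1505) = (1 - 1/4*(-899)**2 + (9/4)*(-899))/(-2545) = (1 - 1/4*808201 - 8091/4)*(-1/2545) = (1 - 808201/4 - 8091/4)*(-1/2545) = -204072*(-1/2545) = 204072/2545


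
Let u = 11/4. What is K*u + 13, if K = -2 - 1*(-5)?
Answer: 85/4 ≈ 21.250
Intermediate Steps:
K = 3 (K = -2 + 5 = 3)
u = 11/4 (u = 11*(1/4) = 11/4 ≈ 2.7500)
K*u + 13 = 3*(11/4) + 13 = 33/4 + 13 = 85/4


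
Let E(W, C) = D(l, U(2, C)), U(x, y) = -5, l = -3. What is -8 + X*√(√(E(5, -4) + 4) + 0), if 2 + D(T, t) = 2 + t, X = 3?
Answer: -8 + 3*√I ≈ -5.8787 + 2.1213*I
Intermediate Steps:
D(T, t) = t (D(T, t) = -2 + (2 + t) = t)
E(W, C) = -5
-8 + X*√(√(E(5, -4) + 4) + 0) = -8 + 3*√(√(-5 + 4) + 0) = -8 + 3*√(√(-1) + 0) = -8 + 3*√(I + 0) = -8 + 3*√I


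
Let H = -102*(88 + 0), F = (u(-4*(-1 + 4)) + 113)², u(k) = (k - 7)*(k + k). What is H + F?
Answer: 314785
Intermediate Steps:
u(k) = 2*k*(-7 + k) (u(k) = (-7 + k)*(2*k) = 2*k*(-7 + k))
F = 323761 (F = (2*(-4*(-1 + 4))*(-7 - 4*(-1 + 4)) + 113)² = (2*(-4*3)*(-7 - 4*3) + 113)² = (2*(-12)*(-7 - 12) + 113)² = (2*(-12)*(-19) + 113)² = (456 + 113)² = 569² = 323761)
H = -8976 (H = -102*88 = -8976)
H + F = -8976 + 323761 = 314785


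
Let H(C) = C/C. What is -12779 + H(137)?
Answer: -12778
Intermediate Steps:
H(C) = 1
-12779 + H(137) = -12779 + 1 = -12778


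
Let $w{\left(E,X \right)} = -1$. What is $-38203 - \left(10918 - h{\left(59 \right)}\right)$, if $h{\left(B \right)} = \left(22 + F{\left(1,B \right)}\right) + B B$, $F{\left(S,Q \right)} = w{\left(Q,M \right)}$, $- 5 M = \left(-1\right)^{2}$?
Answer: $-45619$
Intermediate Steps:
$M = - \frac{1}{5}$ ($M = - \frac{\left(-1\right)^{2}}{5} = \left(- \frac{1}{5}\right) 1 = - \frac{1}{5} \approx -0.2$)
$F{\left(S,Q \right)} = -1$
$h{\left(B \right)} = 21 + B^{2}$ ($h{\left(B \right)} = \left(22 - 1\right) + B B = 21 + B^{2}$)
$-38203 - \left(10918 - h{\left(59 \right)}\right) = -38203 - \left(10918 - \left(21 + 59^{2}\right)\right) = -38203 - \left(10918 - \left(21 + 3481\right)\right) = -38203 - \left(10918 - 3502\right) = -38203 - 7416 = -45619$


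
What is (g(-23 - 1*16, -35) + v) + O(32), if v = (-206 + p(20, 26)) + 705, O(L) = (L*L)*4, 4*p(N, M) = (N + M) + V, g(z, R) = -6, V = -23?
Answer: 18379/4 ≈ 4594.8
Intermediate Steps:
p(N, M) = -23/4 + M/4 + N/4 (p(N, M) = ((N + M) - 23)/4 = ((M + N) - 23)/4 = (-23 + M + N)/4 = -23/4 + M/4 + N/4)
O(L) = 4*L**2 (O(L) = L**2*4 = 4*L**2)
v = 2019/4 (v = (-206 + (-23/4 + (1/4)*26 + (1/4)*20)) + 705 = (-206 + (-23/4 + 13/2 + 5)) + 705 = (-206 + 23/4) + 705 = -801/4 + 705 = 2019/4 ≈ 504.75)
(g(-23 - 1*16, -35) + v) + O(32) = (-6 + 2019/4) + 4*32**2 = 1995/4 + 4*1024 = 1995/4 + 4096 = 18379/4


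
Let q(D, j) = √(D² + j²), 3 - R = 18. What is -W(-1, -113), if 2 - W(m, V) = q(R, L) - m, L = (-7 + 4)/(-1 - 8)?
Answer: -1 + √2026/3 ≈ 14.004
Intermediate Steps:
L = ⅓ (L = -3/(-9) = -3*(-⅑) = ⅓ ≈ 0.33333)
R = -15 (R = 3 - 1*18 = 3 - 18 = -15)
W(m, V) = 2 + m - √2026/3 (W(m, V) = 2 - (√((-15)² + (⅓)²) - m) = 2 - (√(225 + ⅑) - m) = 2 - (√(2026/9) - m) = 2 - (√2026/3 - m) = 2 - (-m + √2026/3) = 2 + (m - √2026/3) = 2 + m - √2026/3)
-W(-1, -113) = -(2 - 1 - √2026/3) = -(1 - √2026/3) = -1 + √2026/3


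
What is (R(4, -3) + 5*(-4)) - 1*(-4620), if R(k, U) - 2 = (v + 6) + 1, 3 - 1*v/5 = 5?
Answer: 4599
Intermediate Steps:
v = -10 (v = 15 - 5*5 = 15 - 25 = -10)
R(k, U) = -1 (R(k, U) = 2 + ((-10 + 6) + 1) = 2 + (-4 + 1) = 2 - 3 = -1)
(R(4, -3) + 5*(-4)) - 1*(-4620) = (-1 + 5*(-4)) - 1*(-4620) = (-1 - 20) + 4620 = -21 + 4620 = 4599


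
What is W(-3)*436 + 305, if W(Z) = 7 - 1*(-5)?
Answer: 5537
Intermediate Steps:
W(Z) = 12 (W(Z) = 7 + 5 = 12)
W(-3)*436 + 305 = 12*436 + 305 = 5232 + 305 = 5537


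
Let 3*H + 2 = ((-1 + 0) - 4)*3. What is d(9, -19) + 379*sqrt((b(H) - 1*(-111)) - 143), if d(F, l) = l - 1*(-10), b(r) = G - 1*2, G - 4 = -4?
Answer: -9 + 379*I*sqrt(34) ≈ -9.0 + 2209.9*I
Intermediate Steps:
G = 0 (G = 4 - 4 = 0)
H = -17/3 (H = -2/3 + (((-1 + 0) - 4)*3)/3 = -2/3 + ((-1 - 4)*3)/3 = -2/3 + (-5*3)/3 = -2/3 + (1/3)*(-15) = -2/3 - 5 = -17/3 ≈ -5.6667)
b(r) = -2 (b(r) = 0 - 1*2 = 0 - 2 = -2)
d(F, l) = 10 + l (d(F, l) = l + 10 = 10 + l)
d(9, -19) + 379*sqrt((b(H) - 1*(-111)) - 143) = (10 - 19) + 379*sqrt((-2 - 1*(-111)) - 143) = -9 + 379*sqrt((-2 + 111) - 143) = -9 + 379*sqrt(109 - 143) = -9 + 379*sqrt(-34) = -9 + 379*(I*sqrt(34)) = -9 + 379*I*sqrt(34)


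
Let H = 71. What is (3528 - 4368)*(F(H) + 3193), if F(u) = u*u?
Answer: -6916560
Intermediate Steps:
F(u) = u²
(3528 - 4368)*(F(H) + 3193) = (3528 - 4368)*(71² + 3193) = -840*(5041 + 3193) = -840*8234 = -6916560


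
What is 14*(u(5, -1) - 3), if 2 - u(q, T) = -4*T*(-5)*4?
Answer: 1106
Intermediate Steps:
u(q, T) = 2 - 80*T (u(q, T) = 2 - (-4*T*(-5))*4 = 2 - (-(-20)*T)*4 = 2 - 20*T*4 = 2 - 80*T)
14*(u(5, -1) - 3) = 14*((2 - 80*(-1)) - 3) = 14*((2 + 80) - 3) = 14*(82 - 3) = 14*79 = 1106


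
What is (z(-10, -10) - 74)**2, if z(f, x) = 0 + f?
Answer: 7056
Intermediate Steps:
z(f, x) = f
(z(-10, -10) - 74)**2 = (-10 - 74)**2 = (-84)**2 = 7056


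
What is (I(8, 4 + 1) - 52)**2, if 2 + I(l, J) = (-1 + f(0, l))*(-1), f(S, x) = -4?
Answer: 2401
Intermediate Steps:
I(l, J) = 3 (I(l, J) = -2 + (-1 - 4)*(-1) = -2 - 5*(-1) = -2 + 5 = 3)
(I(8, 4 + 1) - 52)**2 = (3 - 52)**2 = (-49)**2 = 2401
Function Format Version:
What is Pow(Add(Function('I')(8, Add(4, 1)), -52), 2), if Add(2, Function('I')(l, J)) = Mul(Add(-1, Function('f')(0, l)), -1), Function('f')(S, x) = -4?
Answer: 2401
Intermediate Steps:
Function('I')(l, J) = 3 (Function('I')(l, J) = Add(-2, Mul(Add(-1, -4), -1)) = Add(-2, Mul(-5, -1)) = Add(-2, 5) = 3)
Pow(Add(Function('I')(8, Add(4, 1)), -52), 2) = Pow(Add(3, -52), 2) = Pow(-49, 2) = 2401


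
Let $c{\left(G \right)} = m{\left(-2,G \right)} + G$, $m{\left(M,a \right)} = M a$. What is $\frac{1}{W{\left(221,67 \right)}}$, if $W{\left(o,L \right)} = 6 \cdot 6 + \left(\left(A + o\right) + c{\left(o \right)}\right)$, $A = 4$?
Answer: $\frac{1}{40} \approx 0.025$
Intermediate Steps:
$c{\left(G \right)} = - G$ ($c{\left(G \right)} = - 2 G + G = - G$)
$W{\left(o,L \right)} = 40$ ($W{\left(o,L \right)} = 6 \cdot 6 + \left(\left(4 + o\right) - o\right) = 36 + 4 = 40$)
$\frac{1}{W{\left(221,67 \right)}} = \frac{1}{40}$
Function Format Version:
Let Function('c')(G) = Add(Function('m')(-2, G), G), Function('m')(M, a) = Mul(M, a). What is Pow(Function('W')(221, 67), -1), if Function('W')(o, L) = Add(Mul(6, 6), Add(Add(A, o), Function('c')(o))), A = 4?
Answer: Rational(1, 40) ≈ 0.025000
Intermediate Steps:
Function('c')(G) = Mul(-1, G) (Function('c')(G) = Add(Mul(-2, G), G) = Mul(-1, G))
Function('W')(o, L) = 40 (Function('W')(o, L) = Add(Mul(6, 6), Add(Add(4, o), Mul(-1, o))) = Add(36, 4) = 40)
Pow(Function('W')(221, 67), -1) = Pow(40, -1) = Rational(1, 40)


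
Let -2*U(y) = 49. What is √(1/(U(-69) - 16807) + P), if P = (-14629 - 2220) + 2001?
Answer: 73*I*√64436478/4809 ≈ 121.85*I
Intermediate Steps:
U(y) = -49/2 (U(y) = -½*49 = -49/2)
P = -14848 (P = -16849 + 2001 = -14848)
√(1/(U(-69) - 16807) + P) = √(1/(-49/2 - 16807) - 14848) = √(1/(-33663/2) - 14848) = √(-2/33663 - 14848) = √(-499828226/33663) = 73*I*√64436478/4809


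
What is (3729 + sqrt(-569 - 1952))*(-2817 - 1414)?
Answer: -15777399 - 4231*I*sqrt(2521) ≈ -1.5777e+7 - 2.1244e+5*I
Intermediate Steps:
(3729 + sqrt(-569 - 1952))*(-2817 - 1414) = (3729 + sqrt(-2521))*(-4231) = (3729 + I*sqrt(2521))*(-4231) = -15777399 - 4231*I*sqrt(2521)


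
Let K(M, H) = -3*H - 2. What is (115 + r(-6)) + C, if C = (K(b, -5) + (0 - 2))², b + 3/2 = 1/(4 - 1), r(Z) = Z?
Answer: 230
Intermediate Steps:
b = -7/6 (b = -3/2 + 1/(4 - 1) = -3/2 + 1/3 = -3/2 + ⅓ = -7/6 ≈ -1.1667)
K(M, H) = -2 - 3*H
C = 121 (C = ((-2 - 3*(-5)) + (0 - 2))² = ((-2 + 15) - 2)² = (13 - 2)² = 11² = 121)
(115 + r(-6)) + C = (115 - 6) + 121 = 109 + 121 = 230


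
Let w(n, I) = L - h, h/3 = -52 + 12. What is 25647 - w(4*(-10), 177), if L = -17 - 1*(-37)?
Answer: 25507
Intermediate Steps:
h = -120 (h = 3*(-52 + 12) = 3*(-40) = -120)
L = 20 (L = -17 + 37 = 20)
w(n, I) = 140 (w(n, I) = 20 - 1*(-120) = 20 + 120 = 140)
25647 - w(4*(-10), 177) = 25647 - 1*140 = 25647 - 140 = 25507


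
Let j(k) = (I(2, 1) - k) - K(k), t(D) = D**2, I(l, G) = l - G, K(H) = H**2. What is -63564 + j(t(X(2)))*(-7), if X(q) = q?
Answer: -63431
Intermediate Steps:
j(k) = 1 - k - k**2 (j(k) = ((2 - 1*1) - k) - k**2 = ((2 - 1) - k) - k**2 = (1 - k) - k**2 = 1 - k - k**2)
-63564 + j(t(X(2)))*(-7) = -63564 + (1 - 1*2**2 - (2**2)**2)*(-7) = -63564 + (1 - 1*4 - 1*4**2)*(-7) = -63564 + (1 - 4 - 1*16)*(-7) = -63564 + (1 - 4 - 16)*(-7) = -63564 - 19*(-7) = -63564 + 133 = -63431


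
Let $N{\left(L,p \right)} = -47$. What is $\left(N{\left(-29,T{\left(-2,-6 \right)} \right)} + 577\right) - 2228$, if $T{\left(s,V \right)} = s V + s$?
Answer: $-1698$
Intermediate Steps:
$T{\left(s,V \right)} = s + V s$ ($T{\left(s,V \right)} = V s + s = s + V s$)
$\left(N{\left(-29,T{\left(-2,-6 \right)} \right)} + 577\right) - 2228 = \left(-47 + 577\right) - 2228 = 530 - 2228 = -1698$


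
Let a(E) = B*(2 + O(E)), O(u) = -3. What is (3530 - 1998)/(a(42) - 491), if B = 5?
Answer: -383/124 ≈ -3.0887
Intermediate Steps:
a(E) = -5 (a(E) = 5*(2 - 3) = 5*(-1) = -5)
(3530 - 1998)/(a(42) - 491) = (3530 - 1998)/(-5 - 491) = 1532/(-496) = 1532*(-1/496) = -383/124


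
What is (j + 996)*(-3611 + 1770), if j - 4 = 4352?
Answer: -9853032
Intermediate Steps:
j = 4356 (j = 4 + 4352 = 4356)
(j + 996)*(-3611 + 1770) = (4356 + 996)*(-3611 + 1770) = 5352*(-1841) = -9853032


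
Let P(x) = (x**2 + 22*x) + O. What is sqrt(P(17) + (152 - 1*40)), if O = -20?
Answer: sqrt(755) ≈ 27.477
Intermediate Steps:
P(x) = -20 + x**2 + 22*x (P(x) = (x**2 + 22*x) - 20 = -20 + x**2 + 22*x)
sqrt(P(17) + (152 - 1*40)) = sqrt((-20 + 17**2 + 22*17) + (152 - 1*40)) = sqrt((-20 + 289 + 374) + (152 - 40)) = sqrt(643 + 112) = sqrt(755)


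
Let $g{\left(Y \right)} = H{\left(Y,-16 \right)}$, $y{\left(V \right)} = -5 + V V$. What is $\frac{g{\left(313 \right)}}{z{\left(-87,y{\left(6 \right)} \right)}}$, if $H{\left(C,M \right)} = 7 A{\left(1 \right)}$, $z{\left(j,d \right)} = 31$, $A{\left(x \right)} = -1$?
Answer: $- \frac{7}{31} \approx -0.22581$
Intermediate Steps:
$y{\left(V \right)} = -5 + V^{2}$
$H{\left(C,M \right)} = -7$ ($H{\left(C,M \right)} = 7 \left(-1\right) = -7$)
$g{\left(Y \right)} = -7$
$\frac{g{\left(313 \right)}}{z{\left(-87,y{\left(6 \right)} \right)}} = - \frac{7}{31}$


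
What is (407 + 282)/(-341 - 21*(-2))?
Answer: -53/23 ≈ -2.3043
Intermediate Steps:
(407 + 282)/(-341 - 21*(-2)) = 689/(-341 + 42) = 689/(-299) = 689*(-1/299) = -53/23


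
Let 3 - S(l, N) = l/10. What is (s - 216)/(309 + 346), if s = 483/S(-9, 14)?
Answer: -1198/8515 ≈ -0.14069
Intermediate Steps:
S(l, N) = 3 - l/10
s = 1610/13 (s = 483/(3 - ⅒*(-9)) = 483/(3 + 9/10) = 483/(39/10) = 483*(10/39) = 1610/13 ≈ 123.85)
(s - 216)/(309 + 346) = (1610/13 - 216)/(309 + 346) = -1198/13/655 = -1198/13*1/655 = -1198/8515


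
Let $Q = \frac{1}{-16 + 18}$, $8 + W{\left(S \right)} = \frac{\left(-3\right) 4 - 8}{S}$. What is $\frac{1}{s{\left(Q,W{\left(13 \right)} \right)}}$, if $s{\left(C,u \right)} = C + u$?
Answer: $- \frac{26}{235} \approx -0.11064$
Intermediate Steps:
$W{\left(S \right)} = -8 - \frac{20}{S}$ ($W{\left(S \right)} = -8 + \frac{\left(-3\right) 4 - 8}{S} = -8 + \frac{-12 - 8}{S} = -8 - \frac{20}{S}$)
$Q = \frac{1}{2} \approx 0.5$
$\frac{1}{s{\left(Q,W{\left(13 \right)} \right)}} = \frac{1}{\frac{1}{2} - \left(8 + \frac{20}{13}\right)} = \frac{1}{\frac{1}{2} - \frac{124}{13}} = \frac{1}{- \frac{235}{26}} = - \frac{26}{235}$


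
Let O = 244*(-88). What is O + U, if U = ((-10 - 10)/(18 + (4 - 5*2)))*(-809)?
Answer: -60371/3 ≈ -20124.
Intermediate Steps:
O = -21472
U = 4045/3 (U = -20/(18 + (4 - 10))*(-809) = -20/(18 - 6)*(-809) = -20/12*(-809) = -20*1/12*(-809) = -5/3*(-809) = 4045/3 ≈ 1348.3)
O + U = -21472 + 4045/3 = -60371/3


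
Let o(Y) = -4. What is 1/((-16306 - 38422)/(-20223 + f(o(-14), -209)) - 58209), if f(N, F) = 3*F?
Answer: -10425/606801461 ≈ -1.7180e-5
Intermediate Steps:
1/((-16306 - 38422)/(-20223 + f(o(-14), -209)) - 58209) = 1/((-16306 - 38422)/(-20223 + 3*(-209)) - 58209) = 1/(-54728/(-20223 - 627) - 58209) = 1/(-54728/(-20850) - 58209) = 1/(-54728*(-1/20850) - 58209) = 1/(27364/10425 - 58209) = 1/(-606801461/10425) = -10425/606801461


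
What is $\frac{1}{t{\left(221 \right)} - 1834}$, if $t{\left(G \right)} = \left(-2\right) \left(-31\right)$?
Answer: $- \frac{1}{1772} \approx -0.00056433$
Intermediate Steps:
$t{\left(G \right)} = 62$
$\frac{1}{t{\left(221 \right)} - 1834} = \frac{1}{62 - 1834} = \frac{1}{-1772} = - \frac{1}{1772}$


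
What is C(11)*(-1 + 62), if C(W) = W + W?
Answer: 1342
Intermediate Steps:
C(W) = 2*W
C(11)*(-1 + 62) = (2*11)*(-1 + 62) = 22*61 = 1342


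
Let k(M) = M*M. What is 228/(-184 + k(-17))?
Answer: 76/35 ≈ 2.1714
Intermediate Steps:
k(M) = M**2
228/(-184 + k(-17)) = 228/(-184 + (-17)**2) = 228/(-184 + 289) = 228/105 = (1/105)*228 = 76/35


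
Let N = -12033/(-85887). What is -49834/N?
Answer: -475565862/1337 ≈ -3.5570e+5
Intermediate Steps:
N = 1337/9543 (N = -12033*(-1/85887) = 1337/9543 ≈ 0.14010)
-49834/N = -49834/1337/9543 = -49834*9543/1337 = -475565862/1337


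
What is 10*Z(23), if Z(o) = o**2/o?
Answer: 230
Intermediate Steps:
Z(o) = o
10*Z(23) = 10*23 = 230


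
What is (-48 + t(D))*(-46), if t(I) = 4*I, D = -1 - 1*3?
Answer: 2944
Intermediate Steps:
D = -4 (D = -1 - 3 = -4)
(-48 + t(D))*(-46) = (-48 + 4*(-4))*(-46) = (-48 - 16)*(-46) = -64*(-46) = 2944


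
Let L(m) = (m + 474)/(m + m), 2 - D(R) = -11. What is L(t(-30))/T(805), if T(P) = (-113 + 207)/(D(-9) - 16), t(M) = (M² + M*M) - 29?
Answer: -6735/332948 ≈ -0.020228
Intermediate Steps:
D(R) = 13 (D(R) = 2 - 1*(-11) = 2 + 11 = 13)
t(M) = -29 + 2*M² (t(M) = (M² + M²) - 29 = 2*M² - 29 = -29 + 2*M²)
L(m) = (474 + m)/(2*m) (L(m) = (474 + m)/((2*m)) = (474 + m)*(1/(2*m)) = (474 + m)/(2*m))
T(P) = -94/3 (T(P) = (-113 + 207)/(13 - 16) = 94/(-3) = 94*(-⅓) = -94/3)
L(t(-30))/T(805) = ((474 + (-29 + 2*(-30)²))/(2*(-29 + 2*(-30)²)))/(-94/3) = ((474 + (-29 + 2*900))/(2*(-29 + 2*900)))*(-3/94) = ((474 + (-29 + 1800))/(2*(-29 + 1800)))*(-3/94) = ((½)*(474 + 1771)/1771)*(-3/94) = ((½)*(1/1771)*2245)*(-3/94) = (2245/3542)*(-3/94) = -6735/332948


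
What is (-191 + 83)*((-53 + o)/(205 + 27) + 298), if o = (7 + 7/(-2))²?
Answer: -7462287/232 ≈ -32165.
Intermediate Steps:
o = 49/4 (o = (7 + 7*(-½))² = (7 - 7/2)² = (7/2)² = 49/4 ≈ 12.250)
(-191 + 83)*((-53 + o)/(205 + 27) + 298) = (-191 + 83)*((-53 + 49/4)/(205 + 27) + 298) = -108*(-163/4/232 + 298) = -108*(-163/4*1/232 + 298) = -108*(-163/928 + 298) = -108*276381/928 = -7462287/232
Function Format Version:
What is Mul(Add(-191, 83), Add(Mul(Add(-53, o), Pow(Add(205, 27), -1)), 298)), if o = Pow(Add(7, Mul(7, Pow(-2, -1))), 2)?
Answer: Rational(-7462287, 232) ≈ -32165.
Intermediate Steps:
o = Rational(49, 4) (o = Pow(Add(7, Mul(7, Rational(-1, 2))), 2) = Pow(Add(7, Rational(-7, 2)), 2) = Pow(Rational(7, 2), 2) = Rational(49, 4) ≈ 12.250)
Mul(Add(-191, 83), Add(Mul(Add(-53, o), Pow(Add(205, 27), -1)), 298)) = Mul(Add(-191, 83), Add(Mul(Add(-53, Rational(49, 4)), Pow(Add(205, 27), -1)), 298)) = Mul(-108, Add(Mul(Rational(-163, 4), Pow(232, -1)), 298)) = Mul(-108, Add(Mul(Rational(-163, 4), Rational(1, 232)), 298)) = Mul(-108, Add(Rational(-163, 928), 298)) = Mul(-108, Rational(276381, 928)) = Rational(-7462287, 232)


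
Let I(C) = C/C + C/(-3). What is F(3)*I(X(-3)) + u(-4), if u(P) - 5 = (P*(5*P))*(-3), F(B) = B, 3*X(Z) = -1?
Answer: -695/3 ≈ -231.67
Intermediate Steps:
X(Z) = -⅓ (X(Z) = (⅓)*(-1) = -⅓)
u(P) = 5 - 15*P² (u(P) = 5 + (P*(5*P))*(-3) = 5 + (5*P²)*(-3) = 5 - 15*P²)
I(C) = 1 - C/3 (I(C) = 1 + C*(-⅓) = 1 - C/3)
F(3)*I(X(-3)) + u(-4) = 3*(1 - ⅓*(-⅓)) + (5 - 15*(-4)²) = 3*(1 + ⅑) + (5 - 15*16) = 3*(10/9) + (5 - 240) = 10/3 - 235 = -695/3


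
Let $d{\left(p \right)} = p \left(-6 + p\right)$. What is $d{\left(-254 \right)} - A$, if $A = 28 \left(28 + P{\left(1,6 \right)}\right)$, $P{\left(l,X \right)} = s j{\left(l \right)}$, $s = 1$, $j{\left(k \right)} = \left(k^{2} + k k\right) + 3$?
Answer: $65116$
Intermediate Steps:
$j{\left(k \right)} = 3 + 2 k^{2}$ ($j{\left(k \right)} = \left(k^{2} + k^{2}\right) + 3 = 2 k^{2} + 3 = 3 + 2 k^{2}$)
$P{\left(l,X \right)} = 3 + 2 l^{2}$ ($P{\left(l,X \right)} = 1 \left(3 + 2 l^{2}\right) = 3 + 2 l^{2}$)
$A = 924$ ($A = 28 \left(28 + \left(3 + 2 \cdot 1^{2}\right)\right) = 28 \left(28 + \left(3 + 2 \cdot 1\right)\right) = 28 \left(28 + \left(3 + 2\right)\right) = 28 \left(28 + 5\right) = 28 \cdot 33 = 924$)
$d{\left(-254 \right)} - A = - 254 \left(-6 - 254\right) - 924 = \left(-254\right) \left(-260\right) - 924 = 66040 - 924 = 65116$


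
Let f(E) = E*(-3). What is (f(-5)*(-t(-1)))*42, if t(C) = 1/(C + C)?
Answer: 315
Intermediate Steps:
t(C) = 1/(2*C)
f(E) = -3*E
(f(-5)*(-t(-1)))*42 = ((-3*(-5))*(-1/(2*(-1))))*42 = (15*(-(-1)/2))*42 = (15*(-1*(-½)))*42 = (15*(½))*42 = (15/2)*42 = 315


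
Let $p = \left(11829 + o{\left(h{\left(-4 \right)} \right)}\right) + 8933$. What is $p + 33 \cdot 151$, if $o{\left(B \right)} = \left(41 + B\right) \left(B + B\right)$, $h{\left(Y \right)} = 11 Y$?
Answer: $26009$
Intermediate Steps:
$o{\left(B \right)} = 2 B \left(41 + B\right)$ ($o{\left(B \right)} = \left(41 + B\right) 2 B = 2 B \left(41 + B\right)$)
$p = 21026$ ($p = \left(11829 + 2 \cdot 11 \left(-4\right) \left(41 + 11 \left(-4\right)\right)\right) + 8933 = \left(11829 + 2 \left(-44\right) \left(41 - 44\right)\right) + 8933 = \left(11829 + 2 \left(-44\right) \left(-3\right)\right) + 8933 = \left(11829 + 264\right) + 8933 = 12093 + 8933 = 21026$)
$p + 33 \cdot 151 = 21026 + 33 \cdot 151 = 21026 + 4983 = 26009$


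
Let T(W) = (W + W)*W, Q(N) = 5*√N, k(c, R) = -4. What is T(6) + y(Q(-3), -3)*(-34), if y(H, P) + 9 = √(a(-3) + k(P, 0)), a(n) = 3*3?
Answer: 378 - 34*√5 ≈ 301.97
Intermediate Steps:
T(W) = 2*W² (T(W) = (2*W)*W = 2*W²)
a(n) = 9
y(H, P) = -9 + √5 (y(H, P) = -9 + √(9 - 4) = -9 + √5)
T(6) + y(Q(-3), -3)*(-34) = 2*6² + (-9 + √5)*(-34) = 2*36 + (306 - 34*√5) = 72 + (306 - 34*√5) = 378 - 34*√5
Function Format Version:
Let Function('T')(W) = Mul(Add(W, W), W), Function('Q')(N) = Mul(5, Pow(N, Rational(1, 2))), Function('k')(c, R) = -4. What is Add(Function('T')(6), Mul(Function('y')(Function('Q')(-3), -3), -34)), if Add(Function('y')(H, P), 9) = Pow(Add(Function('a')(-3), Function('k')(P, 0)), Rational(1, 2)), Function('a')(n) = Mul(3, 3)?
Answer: Add(378, Mul(-34, Pow(5, Rational(1, 2)))) ≈ 301.97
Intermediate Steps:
Function('T')(W) = Mul(2, Pow(W, 2)) (Function('T')(W) = Mul(Mul(2, W), W) = Mul(2, Pow(W, 2)))
Function('a')(n) = 9
Function('y')(H, P) = Add(-9, Pow(5, Rational(1, 2))) (Function('y')(H, P) = Add(-9, Pow(Add(9, -4), Rational(1, 2))) = Add(-9, Pow(5, Rational(1, 2))))
Add(Function('T')(6), Mul(Function('y')(Function('Q')(-3), -3), -34)) = Add(Mul(2, Pow(6, 2)), Mul(Add(-9, Pow(5, Rational(1, 2))), -34)) = Add(Mul(2, 36), Add(306, Mul(-34, Pow(5, Rational(1, 2))))) = Add(72, Add(306, Mul(-34, Pow(5, Rational(1, 2))))) = Add(378, Mul(-34, Pow(5, Rational(1, 2))))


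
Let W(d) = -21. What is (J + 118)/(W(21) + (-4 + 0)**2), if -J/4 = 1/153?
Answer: -3610/153 ≈ -23.595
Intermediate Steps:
J = -4/153 ≈ -0.026144
(J + 118)/(W(21) + (-4 + 0)**2) = (-4/153 + 118)/(-21 + (-4 + 0)**2) = 18050/(153*(-21 + (-4)**2)) = 18050/(153*(-21 + 16)) = (18050/153)/(-5) = (18050/153)*(-1/5) = -3610/153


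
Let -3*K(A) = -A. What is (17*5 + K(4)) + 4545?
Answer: 13894/3 ≈ 4631.3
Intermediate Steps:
K(A) = A/3 (K(A) = -(-1)*A/3 = A/3)
(17*5 + K(4)) + 4545 = (17*5 + (⅓)*4) + 4545 = (85 + 4/3) + 4545 = 259/3 + 4545 = 13894/3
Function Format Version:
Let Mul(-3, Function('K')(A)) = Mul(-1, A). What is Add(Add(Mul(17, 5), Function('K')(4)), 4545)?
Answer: Rational(13894, 3) ≈ 4631.3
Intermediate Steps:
Function('K')(A) = Mul(Rational(1, 3), A) (Function('K')(A) = Mul(Rational(-1, 3), Mul(-1, A)) = Mul(Rational(1, 3), A))
Add(Add(Mul(17, 5), Function('K')(4)), 4545) = Add(Add(Mul(17, 5), Mul(Rational(1, 3), 4)), 4545) = Add(Add(85, Rational(4, 3)), 4545) = Add(Rational(259, 3), 4545) = Rational(13894, 3)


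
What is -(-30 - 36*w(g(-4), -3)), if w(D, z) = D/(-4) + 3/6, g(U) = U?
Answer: 84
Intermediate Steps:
w(D, z) = ½ - D/4 (w(D, z) = D*(-¼) + 3*(⅙) = -D/4 + ½ = ½ - D/4)
-(-30 - 36*w(g(-4), -3)) = -(-30 - 36*(½ - ¼*(-4))) = -(-30 - 36*(½ + 1)) = -(-30 - 36*3/2) = -(-30 - 54) = -1*(-84) = 84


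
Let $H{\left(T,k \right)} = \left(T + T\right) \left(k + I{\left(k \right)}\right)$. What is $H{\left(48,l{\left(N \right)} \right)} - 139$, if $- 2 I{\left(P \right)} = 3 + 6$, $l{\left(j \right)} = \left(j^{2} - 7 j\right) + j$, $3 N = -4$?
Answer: $\frac{1103}{3} \approx 367.67$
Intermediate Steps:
$N = - \frac{4}{3}$ ($N = \frac{1}{3} \left(-4\right) = - \frac{4}{3} \approx -1.3333$)
$l{\left(j \right)} = j^{2} - 6 j$
$I{\left(P \right)} = - \frac{9}{2}$ ($I{\left(P \right)} = - \frac{3 + 6}{2} = \left(- \frac{1}{2}\right) 9 = - \frac{9}{2}$)
$H{\left(T,k \right)} = 2 T \left(- \frac{9}{2} + k\right)$ ($H{\left(T,k \right)} = \left(T + T\right) \left(k - \frac{9}{2}\right) = 2 T \left(- \frac{9}{2} + k\right)$)
$H{\left(48,l{\left(N \right)} \right)} - 139 = 48 \left(-9 + 2 \left(- \frac{4 \left(-6 - \frac{4}{3}\right)}{3}\right)\right) - 139 = 48 \left(-9 + 2 \left(\left(- \frac{4}{3}\right) \left(- \frac{22}{3}\right)\right)\right) - 139 = 48 \left(-9 + 2 \cdot \frac{88}{9}\right) - 139 = 48 \left(-9 + \frac{176}{9}\right) - 139 = 48 \cdot \frac{95}{9} - 139 = \frac{1520}{3} - 139 = \frac{1103}{3}$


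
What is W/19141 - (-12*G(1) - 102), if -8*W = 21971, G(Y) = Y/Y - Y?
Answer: 15597085/153128 ≈ 101.86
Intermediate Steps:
G(Y) = 1 - Y
W = -21971/8 (W = -1/8*21971 = -21971/8 ≈ -2746.4)
W/19141 - (-12*G(1) - 102) = -21971/8/19141 - (-12*(1 - 1*1) - 102) = -21971/8*1/19141 - (-12*(1 - 1) - 102) = -21971/153128 - (-12*0 - 102) = -21971/153128 - (0 - 102) = -21971/153128 - 1*(-102) = -21971/153128 + 102 = 15597085/153128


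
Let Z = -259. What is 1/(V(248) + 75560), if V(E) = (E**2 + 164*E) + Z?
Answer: 1/177477 ≈ 5.6345e-6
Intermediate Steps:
V(E) = -259 + E**2 + 164*E (V(E) = (E**2 + 164*E) - 259 = -259 + E**2 + 164*E)
1/(V(248) + 75560) = 1/((-259 + 248**2 + 164*248) + 75560) = 1/((-259 + 61504 + 40672) + 75560) = 1/(101917 + 75560) = 1/177477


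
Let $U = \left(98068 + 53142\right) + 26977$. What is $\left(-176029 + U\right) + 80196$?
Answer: $82354$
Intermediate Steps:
$U = 178187$ ($U = 151210 + 26977 = 178187$)
$\left(-176029 + U\right) + 80196 = \left(-176029 + 178187\right) + 80196 = 2158 + 80196 = 82354$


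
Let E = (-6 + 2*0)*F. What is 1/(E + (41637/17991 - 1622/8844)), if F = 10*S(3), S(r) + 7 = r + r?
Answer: 2946526/183070379 ≈ 0.016095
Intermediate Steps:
S(r) = -7 + 2*r (S(r) = -7 + (r + r) = -7 + 2*r)
F = -10 (F = 10*(-7 + 2*3) = 10*(-7 + 6) = 10*(-1) = -10)
E = 60 (E = (-6 + 2*0)*(-10) = (-6 + 0)*(-10) = -6*(-10) = 60)
1/(E + (41637/17991 - 1622/8844)) = 1/(60 + (41637/17991 - 1622/8844)) = 1/(60 + (41637*(1/17991) - 1622*1/8844)) = 1/(60 + (13879/5997 - 811/4422)) = 1/(60 + 6278819/2946526) = 1/(183070379/2946526) = 2946526/183070379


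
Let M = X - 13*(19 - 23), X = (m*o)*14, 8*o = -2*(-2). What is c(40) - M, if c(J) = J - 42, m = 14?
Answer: -152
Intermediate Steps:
c(J) = -42 + J
o = 1/2 (o = (-2*(-2))/8 = (1/8)*4 = 1/2 ≈ 0.50000)
X = 98 (X = (14*(1/2))*14 = 7*14 = 98)
M = 150 (M = 98 - 13*(19 - 23) = 98 - 13*(-4) = 98 - 1*(-52) = 98 + 52 = 150)
c(40) - M = (-42 + 40) - 1*150 = -2 - 150 = -152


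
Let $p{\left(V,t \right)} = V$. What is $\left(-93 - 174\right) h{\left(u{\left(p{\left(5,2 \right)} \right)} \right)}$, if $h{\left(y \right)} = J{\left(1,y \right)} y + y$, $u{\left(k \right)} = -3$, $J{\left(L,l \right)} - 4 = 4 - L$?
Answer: $6408$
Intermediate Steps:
$J{\left(L,l \right)} = 8 - L$ ($J{\left(L,l \right)} = 4 - \left(-4 + L\right) = 8 - L$)
$h{\left(y \right)} = 8 y$ ($h{\left(y \right)} = \left(8 - 1\right) y + y = 7 y + y = 8 y$)
$\left(-93 - 174\right) h{\left(u{\left(p{\left(5,2 \right)} \right)} \right)} = \left(-93 - 174\right) 8 \left(-3\right) = \left(-267\right) \left(-24\right) = 6408$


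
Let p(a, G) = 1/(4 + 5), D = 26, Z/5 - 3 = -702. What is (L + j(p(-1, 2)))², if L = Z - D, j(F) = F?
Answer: 1004129344/81 ≈ 1.2397e+7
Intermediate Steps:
Z = -3495 (Z = 15 + 5*(-702) = 15 - 3510 = -3495)
p(a, G) = ⅑ (p(a, G) = 1/9 = ⅑)
L = -3521 (L = -3495 - 1*26 = -3495 - 26 = -3521)
(L + j(p(-1, 2)))² = (-3521 + ⅑)² = (-31688/9)² = 1004129344/81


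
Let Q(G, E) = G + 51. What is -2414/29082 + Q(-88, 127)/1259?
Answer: -2057630/18307119 ≈ -0.11240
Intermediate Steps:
Q(G, E) = 51 + G
-2414/29082 + Q(-88, 127)/1259 = -2414/29082 + (51 - 88)/1259 = -2414*1/29082 - 37*1/1259 = -1207/14541 - 37/1259 = -2057630/18307119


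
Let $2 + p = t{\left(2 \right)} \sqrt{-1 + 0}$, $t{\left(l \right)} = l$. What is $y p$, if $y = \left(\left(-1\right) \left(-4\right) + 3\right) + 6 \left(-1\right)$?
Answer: $-2 + 2 i \approx -2.0 + 2.0 i$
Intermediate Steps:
$y = 1$ ($y = \left(4 + 3\right) - 6 = 7 - 6 = 1$)
$p = -2 + 2 i$ ($p = -2 + 2 \sqrt{-1 + 0} = -2 + 2 \sqrt{-1} = -2 + 2 i \approx -2.0 + 2.0 i$)
$y p = 1 \left(-2 + 2 i\right) = -2 + 2 i$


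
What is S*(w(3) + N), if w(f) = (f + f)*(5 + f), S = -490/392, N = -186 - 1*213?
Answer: 1755/4 ≈ 438.75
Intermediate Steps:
N = -399 (N = -186 - 213 = -399)
S = -5/4 (S = -490*1/392 = -5/4 ≈ -1.2500)
w(f) = 2*f*(5 + f) (w(f) = (2*f)*(5 + f) = 2*f*(5 + f))
S*(w(3) + N) = -5*(2*3*(5 + 3) - 399)/4 = -5*(2*3*8 - 399)/4 = -5*(48 - 399)/4 = -5/4*(-351) = 1755/4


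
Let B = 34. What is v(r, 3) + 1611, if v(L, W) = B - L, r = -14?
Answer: 1659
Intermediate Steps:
v(L, W) = 34 - L
v(r, 3) + 1611 = (34 - 1*(-14)) + 1611 = (34 + 14) + 1611 = 48 + 1611 = 1659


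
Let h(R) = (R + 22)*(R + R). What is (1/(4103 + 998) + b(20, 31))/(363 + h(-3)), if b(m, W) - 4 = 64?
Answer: 115623/423383 ≈ 0.27309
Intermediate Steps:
h(R) = 2*R*(22 + R) (h(R) = (22 + R)*(2*R) = 2*R*(22 + R))
b(m, W) = 68 (b(m, W) = 4 + 64 = 68)
(1/(4103 + 998) + b(20, 31))/(363 + h(-3)) = (1/(4103 + 998) + 68)/(363 + 2*(-3)*(22 - 3)) = (1/5101 + 68)/(363 + 2*(-3)*19) = (1/5101 + 68)/(363 - 114) = (346869/5101)/249 = (346869/5101)*(1/249) = 115623/423383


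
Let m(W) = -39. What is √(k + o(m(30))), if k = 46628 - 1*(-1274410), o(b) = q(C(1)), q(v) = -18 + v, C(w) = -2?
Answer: √1321018 ≈ 1149.4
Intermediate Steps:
o(b) = -20 (o(b) = -18 - 2 = -20)
k = 1321038 (k = 46628 + 1274410 = 1321038)
√(k + o(m(30))) = √(1321038 - 20) = √1321018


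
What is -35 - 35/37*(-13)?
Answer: -840/37 ≈ -22.703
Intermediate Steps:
-35 - 35/37*(-13) = -35 + 455/37 = -840/37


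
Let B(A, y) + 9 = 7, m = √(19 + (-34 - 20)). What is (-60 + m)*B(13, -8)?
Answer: 120 - 2*I*√35 ≈ 120.0 - 11.832*I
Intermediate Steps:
m = I*√35 (m = √(19 - 54) = √(-35) = I*√35 ≈ 5.9161*I)
B(A, y) = -2 (B(A, y) = -9 + 7 = -2)
(-60 + m)*B(13, -8) = (-60 + I*√35)*(-2) = 120 - 2*I*√35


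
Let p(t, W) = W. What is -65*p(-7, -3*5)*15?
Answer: 14625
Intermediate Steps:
-65*p(-7, -3*5)*15 = -(-195)*5*15 = -65*(-15)*15 = 975*15 = 14625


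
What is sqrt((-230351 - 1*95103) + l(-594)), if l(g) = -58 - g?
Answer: 3*I*sqrt(36102) ≈ 570.02*I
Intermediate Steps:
sqrt((-230351 - 1*95103) + l(-594)) = sqrt((-230351 - 1*95103) + (-58 - 1*(-594))) = sqrt((-230351 - 95103) + (-58 + 594)) = sqrt(-325454 + 536) = sqrt(-324918) = 3*I*sqrt(36102)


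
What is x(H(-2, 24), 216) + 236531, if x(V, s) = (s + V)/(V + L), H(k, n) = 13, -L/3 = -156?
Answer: 113771640/481 ≈ 2.3653e+5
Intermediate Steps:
L = 468 (L = -3*(-156) = 468)
x(V, s) = (V + s)/(468 + V) (x(V, s) = (s + V)/(V + 468) = (V + s)/(468 + V))
x(H(-2, 24), 216) + 236531 = (13 + 216)/(468 + 13) + 236531 = 229/481 + 236531 = 113771640/481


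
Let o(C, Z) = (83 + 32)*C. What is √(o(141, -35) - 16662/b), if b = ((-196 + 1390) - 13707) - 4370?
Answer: √4622135001681/16883 ≈ 127.34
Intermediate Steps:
b = -16883 (b = (1194 - 13707) - 4370 = -12513 - 4370 = -16883)
o(C, Z) = 115*C
√(o(141, -35) - 16662/b) = √(115*141 - 16662/(-16883)) = √(16215 - 16662*(-1/16883)) = √(16215 + 16662/16883) = √(273774507/16883) = √4622135001681/16883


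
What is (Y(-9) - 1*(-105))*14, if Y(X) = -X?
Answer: 1596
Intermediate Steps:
(Y(-9) - 1*(-105))*14 = (-1*(-9) - 1*(-105))*14 = (9 + 105)*14 = 114*14 = 1596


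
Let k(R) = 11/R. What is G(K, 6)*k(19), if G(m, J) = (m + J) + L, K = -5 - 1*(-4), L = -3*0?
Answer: 55/19 ≈ 2.8947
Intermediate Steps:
L = 0
K = -1 (K = -5 + 4 = -1)
G(m, J) = J + m (G(m, J) = (m + J) + 0 = (J + m) + 0 = J + m)
G(K, 6)*k(19) = (6 - 1)*(11/19) = 5*(11*(1/19)) = 5*(11/19) = 55/19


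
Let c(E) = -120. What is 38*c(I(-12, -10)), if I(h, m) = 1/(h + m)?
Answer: -4560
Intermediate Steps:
38*c(I(-12, -10)) = 38*(-120) = -4560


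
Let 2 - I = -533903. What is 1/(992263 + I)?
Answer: 1/1526168 ≈ 6.5524e-7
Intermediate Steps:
I = 533905 (I = 2 - 1*(-533903) = 2 + 533903 = 533905)
1/(992263 + I) = 1/(992263 + 533905) = 1/1526168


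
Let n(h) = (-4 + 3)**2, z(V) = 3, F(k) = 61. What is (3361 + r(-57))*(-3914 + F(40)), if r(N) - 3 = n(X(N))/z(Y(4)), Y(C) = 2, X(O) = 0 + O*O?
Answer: -38888329/3 ≈ -1.2963e+7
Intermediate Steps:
X(O) = O**2 (X(O) = 0 + O**2 = O**2)
n(h) = 1 (n(h) = (-1)**2 = 1)
r(N) = 10/3 (r(N) = 3 + 1/3 = 10/3)
(3361 + r(-57))*(-3914 + F(40)) = (3361 + 10/3)*(-3914 + 61) = (10093/3)*(-3853) = -38888329/3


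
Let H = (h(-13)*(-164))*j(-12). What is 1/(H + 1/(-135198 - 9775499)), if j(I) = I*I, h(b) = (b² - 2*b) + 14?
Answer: -9910697/48916663253569 ≈ -2.0260e-7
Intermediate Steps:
h(b) = 14 + b² - 2*b
j(I) = I²
H = -4935744 (H = ((14 + (-13)² - 2*(-13))*(-164))*(-12)² = ((14 + 169 + 26)*(-164))*144 = (209*(-164))*144 = -34276*144 = -4935744)
1/(H + 1/(-135198 - 9775499)) = 1/(-4935744 + 1/(-135198 - 9775499)) = 1/(-4935744 + 1/(-9910697)) = 1/(-4935744 - 1/9910697) = 1/(-48916663253569/9910697) = -9910697/48916663253569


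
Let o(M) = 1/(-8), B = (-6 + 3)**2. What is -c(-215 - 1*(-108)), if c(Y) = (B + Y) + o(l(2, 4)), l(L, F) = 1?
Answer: 785/8 ≈ 98.125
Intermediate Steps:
B = 9 (B = (-3)**2 = 9)
o(M) = -1/8
c(Y) = 71/8 + Y (c(Y) = (9 + Y) - 1/8 = 71/8 + Y)
-c(-215 - 1*(-108)) = -(71/8 + (-215 - 1*(-108))) = -(71/8 + (-215 + 108)) = -(71/8 - 107) = -1*(-785/8) = 785/8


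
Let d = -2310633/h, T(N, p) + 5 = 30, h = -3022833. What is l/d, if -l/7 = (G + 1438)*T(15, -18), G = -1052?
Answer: -68064123050/770211 ≈ -88371.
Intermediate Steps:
T(N, p) = 25 (T(N, p) = -5 + 30 = 25)
d = 770211/1007611 (d = -2310633/(-3022833) = -2310633*(-1/3022833) = 770211/1007611 ≈ 0.76439)
l = -67550 (l = -7*(-1052 + 1438)*25 = -2702*25 = -7*9650 = -67550)
l/d = -67550/770211/1007611 = -67550*1007611/770211 = -68064123050/770211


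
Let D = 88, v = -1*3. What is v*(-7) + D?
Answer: 109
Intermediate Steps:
v = -3
v*(-7) + D = -3*(-7) + 88 = 21 + 88 = 109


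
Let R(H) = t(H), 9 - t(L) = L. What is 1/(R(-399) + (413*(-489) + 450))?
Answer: -1/201099 ≈ -4.9727e-6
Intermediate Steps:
t(L) = 9 - L
R(H) = 9 - H
1/(R(-399) + (413*(-489) + 450)) = 1/((9 - 1*(-399)) + (413*(-489) + 450)) = 1/((9 + 399) + (-201957 + 450)) = 1/(408 - 201507) = 1/(-201099) = -1/201099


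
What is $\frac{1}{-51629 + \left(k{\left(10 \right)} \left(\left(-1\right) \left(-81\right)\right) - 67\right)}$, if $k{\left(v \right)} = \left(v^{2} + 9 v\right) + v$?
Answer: $- \frac{1}{35496} \approx -2.8172 \cdot 10^{-5}$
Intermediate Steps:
$k{\left(v \right)} = v^{2} + 10 v$
$\frac{1}{-51629 + \left(k{\left(10 \right)} \left(\left(-1\right) \left(-81\right)\right) - 67\right)} = \frac{1}{-51629 - \left(67 - 10 \left(10 + 10\right) \left(\left(-1\right) \left(-81\right)\right)\right)} = \frac{1}{-51629 - \left(67 - 10 \cdot 20 \cdot 81\right)} = \frac{1}{-51629 + \left(200 \cdot 81 - 67\right)} = \frac{1}{-51629 + \left(16200 - 67\right)} = \frac{1}{-51629 + 16133} = \frac{1}{-35496} = - \frac{1}{35496}$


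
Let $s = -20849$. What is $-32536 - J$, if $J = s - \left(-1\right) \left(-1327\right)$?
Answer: $-10360$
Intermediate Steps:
$J = -22176$ ($J = -20849 - \left(-1\right) \left(-1327\right) = -20849 - 1327 = -22176$)
$-32536 - J = -32536 - -22176 = -32536 + 22176 = -10360$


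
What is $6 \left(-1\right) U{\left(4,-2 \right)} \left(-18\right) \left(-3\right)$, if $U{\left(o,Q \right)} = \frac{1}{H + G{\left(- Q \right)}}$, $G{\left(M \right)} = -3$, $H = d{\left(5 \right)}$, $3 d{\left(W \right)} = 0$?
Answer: $108$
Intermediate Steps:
$d{\left(W \right)} = 0$ ($d{\left(W \right)} = \frac{1}{3} \cdot 0 = 0$)
$H = 0$
$U{\left(o,Q \right)} = - \frac{1}{3}$ ($U{\left(o,Q \right)} = \frac{1}{0 - 3} = \frac{1}{-3} = - \frac{1}{3}$)
$6 \left(-1\right) U{\left(4,-2 \right)} \left(-18\right) \left(-3\right) = 6 \left(-1\right) \left(- \frac{1}{3}\right) \left(-18\right) \left(-3\right) = \left(-6\right) \left(- \frac{1}{3}\right) \left(-18\right) \left(-3\right) = 2 \left(-18\right) \left(-3\right) = \left(-36\right) \left(-3\right) = 108$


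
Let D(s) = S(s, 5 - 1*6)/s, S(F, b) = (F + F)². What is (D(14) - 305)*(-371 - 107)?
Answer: 119022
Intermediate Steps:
S(F, b) = 4*F² (S(F, b) = (2*F)² = 4*F²)
D(s) = 4*s (D(s) = (4*s²)/s = 4*s)
(D(14) - 305)*(-371 - 107) = (4*14 - 305)*(-371 - 107) = (56 - 305)*(-478) = -249*(-478) = 119022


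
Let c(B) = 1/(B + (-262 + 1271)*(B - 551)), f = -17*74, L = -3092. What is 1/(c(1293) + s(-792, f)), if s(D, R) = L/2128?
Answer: -398984572/579727051 ≈ -0.68823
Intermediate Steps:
f = -1258
c(B) = 1/(-555959 + 1010*B) (c(B) = 1/(B + 1009*(-551 + B)) = 1/(B + (-555959 + 1009*B)) = 1/(-555959 + 1010*B))
s(D, R) = -773/532 (s(D, R) = -3092/2128 = -3092*1/2128 = -773/532)
1/(c(1293) + s(-792, f)) = 1/(1/(-555959 + 1010*1293) - 773/532) = 1/(1/(-555959 + 1305930) - 773/532) = 1/(1/749971 - 773/532) = 1/(-579727051/398984572) = -398984572/579727051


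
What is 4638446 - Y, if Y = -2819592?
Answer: 7458038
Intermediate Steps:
4638446 - Y = 4638446 - 1*(-2819592) = 4638446 + 2819592 = 7458038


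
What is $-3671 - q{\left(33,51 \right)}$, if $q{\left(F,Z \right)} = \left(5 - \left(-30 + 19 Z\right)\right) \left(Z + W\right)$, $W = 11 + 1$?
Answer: $55171$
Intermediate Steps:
$W = 12$
$q{\left(F,Z \right)} = \left(12 + Z\right) \left(35 - 19 Z\right)$ ($q{\left(F,Z \right)} = \left(5 - \left(-30 + 19 Z\right)\right) \left(Z + 12\right) = \left(5 - \left(-30 + 19 Z\right)\right) \left(12 + Z\right) = \left(35 - 19 Z\right) \left(12 + Z\right) = \left(12 + Z\right) \left(35 - 19 Z\right)$)
$-3671 - q{\left(33,51 \right)} = -3671 - \left(420 - 9843 - 19 \cdot 51^{2}\right) = -3671 - \left(420 - 9843 - 49419\right) = -3671 - -58842 = -3671 + 58842 = 55171$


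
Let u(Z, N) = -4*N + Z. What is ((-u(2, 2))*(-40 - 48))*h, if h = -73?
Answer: 38544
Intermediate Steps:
u(Z, N) = Z - 4*N
((-u(2, 2))*(-40 - 48))*h = ((-(2 - 4*2))*(-40 - 48))*(-73) = (-(2 - 8)*(-88))*(-73) = (-1*(-6)*(-88))*(-73) = (6*(-88))*(-73) = -528*(-73) = 38544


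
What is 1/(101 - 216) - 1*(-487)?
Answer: 56004/115 ≈ 486.99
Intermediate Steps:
1/(101 - 216) - 1*(-487) = 1/(-115) + 487 = -1/115 + 487 = 56004/115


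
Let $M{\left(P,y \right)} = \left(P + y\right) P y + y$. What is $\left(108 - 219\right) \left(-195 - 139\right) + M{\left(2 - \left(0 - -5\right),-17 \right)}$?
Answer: $36037$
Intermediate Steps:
$M{\left(P,y \right)} = y + P y \left(P + y\right)$ ($M{\left(P,y \right)} = P \left(P + y\right) y + y = P y \left(P + y\right) + y = y + P y \left(P + y\right)$)
$\left(108 - 219\right) \left(-195 - 139\right) + M{\left(2 - \left(0 - -5\right),-17 \right)} = \left(108 - 219\right) \left(-195 - 139\right) - 17 \left(1 + \left(2 - \left(0 - -5\right)\right)^{2} + \left(2 - \left(0 - -5\right)\right) \left(-17\right)\right) = \left(-111\right) \left(-334\right) - 17 \left(1 + \left(2 - \left(0 + 5\right)\right)^{2} + \left(2 - \left(0 + 5\right)\right) \left(-17\right)\right) = 37074 - 17 \left(1 + \left(2 - 5\right)^{2} + \left(2 - 5\right) \left(-17\right)\right) = 37074 - 17 \left(1 + \left(-3\right)^{2} - -51\right) = 37074 - 17 \left(1 + 9 + 51\right) = 37074 - 1037 = 36037$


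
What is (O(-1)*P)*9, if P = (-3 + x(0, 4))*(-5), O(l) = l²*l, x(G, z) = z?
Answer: 45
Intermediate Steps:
O(l) = l³
P = -5 (P = (-3 + 4)*(-5) = 1*(-5) = -5)
(O(-1)*P)*9 = ((-1)³*(-5))*9 = -1*(-5)*9 = 5*9 = 45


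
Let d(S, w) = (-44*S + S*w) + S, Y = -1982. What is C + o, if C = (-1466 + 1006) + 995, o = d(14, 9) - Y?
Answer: 2041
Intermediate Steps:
d(S, w) = -43*S + S*w
o = 1506 (o = 14*(-43 + 9) - 1*(-1982) = 14*(-34) + 1982 = -476 + 1982 = 1506)
C = 535 (C = -460 + 995 = 535)
C + o = 535 + 1506 = 2041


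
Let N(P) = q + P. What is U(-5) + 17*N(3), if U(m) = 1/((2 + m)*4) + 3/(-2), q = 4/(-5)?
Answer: 2149/60 ≈ 35.817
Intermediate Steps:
q = -⅘ (q = 4*(-⅕) = -⅘ ≈ -0.80000)
N(P) = -⅘ + P
U(m) = -3/2 + 1/(4*(2 + m)) (U(m) = (¼)/(2 + m) + 3*(-½) = 1/(4*(2 + m)) - 3/2 = -3/2 + 1/(4*(2 + m)))
U(-5) + 17*N(3) = (-11 - 6*(-5))/(4*(2 - 5)) + 17*(-⅘ + 3) = (¼)*(-11 + 30)/(-3) + 17*(11/5) = (¼)*(-⅓)*19 + 187/5 = -19/12 + 187/5 = 2149/60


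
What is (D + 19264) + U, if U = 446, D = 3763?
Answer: 23473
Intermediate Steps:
(D + 19264) + U = (3763 + 19264) + 446 = 23027 + 446 = 23473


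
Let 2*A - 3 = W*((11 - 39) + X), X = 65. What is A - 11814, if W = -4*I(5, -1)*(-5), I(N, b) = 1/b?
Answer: -24365/2 ≈ -12183.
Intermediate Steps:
W = -20 (W = -4/(-1)*(-5) = -4*(-1)*(-5) = 4*(-5) = -20)
A = -737/2 (A = 3/2 + (-20*((11 - 39) + 65))/2 = 3/2 + (-20*(-28 + 65))/2 = 3/2 + (-20*37)/2 = 3/2 + (1/2)*(-740) = 3/2 - 370 = -737/2 ≈ -368.50)
A - 11814 = -737/2 - 11814 = -24365/2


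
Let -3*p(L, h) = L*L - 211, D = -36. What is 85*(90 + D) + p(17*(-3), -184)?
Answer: 11380/3 ≈ 3793.3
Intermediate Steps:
p(L, h) = 211/3 - L**2/3 (p(L, h) = -(L*L - 211)/3 = -(L**2 - 211)/3 = -(-211 + L**2)/3 = 211/3 - L**2/3)
85*(90 + D) + p(17*(-3), -184) = 85*(90 - 36) + (211/3 - (17*(-3))**2/3) = 85*54 + (211/3 - 1/3*(-51)**2) = 4590 + (211/3 - 1/3*2601) = 4590 + (211/3 - 867) = 4590 - 2390/3 = 11380/3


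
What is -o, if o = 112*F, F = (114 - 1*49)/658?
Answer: -520/47 ≈ -11.064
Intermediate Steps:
F = 65/658 (F = (114 - 49)*(1/658) = 65*(1/658) = 65/658 ≈ 0.098784)
o = 520/47 (o = 112*(65/658) = 520/47 ≈ 11.064)
-o = -1*520/47 = -520/47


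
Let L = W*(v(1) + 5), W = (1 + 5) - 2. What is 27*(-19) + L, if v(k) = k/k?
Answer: -489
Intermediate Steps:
v(k) = 1
W = 4 (W = 6 - 2 = 4)
L = 24 (L = 4*(1 + 5) = 4*6 = 24)
27*(-19) + L = 27*(-19) + 24 = -513 + 24 = -489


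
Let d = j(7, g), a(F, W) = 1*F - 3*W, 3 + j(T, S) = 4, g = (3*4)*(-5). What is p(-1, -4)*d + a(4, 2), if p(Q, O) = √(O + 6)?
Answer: -2 + √2 ≈ -0.58579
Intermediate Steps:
p(Q, O) = √(6 + O)
g = -60 (g = 12*(-5) = -60)
j(T, S) = 1 (j(T, S) = -3 + 4 = 1)
a(F, W) = F - 3*W
d = 1
p(-1, -4)*d + a(4, 2) = √(6 - 4)*1 + (4 - 3*2) = √2*1 + (4 - 6) = √2 - 2 = -2 + √2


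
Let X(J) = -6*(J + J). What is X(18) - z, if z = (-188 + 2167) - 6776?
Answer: 4581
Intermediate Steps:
X(J) = -12*J
z = -4797 (z = 1979 - 6776 = -4797)
X(18) - z = -12*18 - 1*(-4797) = -216 + 4797 = 4581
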